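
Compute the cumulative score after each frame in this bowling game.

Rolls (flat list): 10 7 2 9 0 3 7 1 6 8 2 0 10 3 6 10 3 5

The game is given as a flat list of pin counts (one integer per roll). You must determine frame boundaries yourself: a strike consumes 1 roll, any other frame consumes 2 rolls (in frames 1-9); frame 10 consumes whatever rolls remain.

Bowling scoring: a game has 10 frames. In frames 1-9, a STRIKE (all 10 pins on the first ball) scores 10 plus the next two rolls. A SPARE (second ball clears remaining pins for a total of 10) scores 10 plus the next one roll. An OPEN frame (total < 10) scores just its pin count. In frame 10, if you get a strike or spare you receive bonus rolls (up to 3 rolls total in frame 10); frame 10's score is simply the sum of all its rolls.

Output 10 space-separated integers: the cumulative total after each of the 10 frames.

Frame 1: STRIKE. 10 + next two rolls (7+2) = 19. Cumulative: 19
Frame 2: OPEN (7+2=9). Cumulative: 28
Frame 3: OPEN (9+0=9). Cumulative: 37
Frame 4: SPARE (3+7=10). 10 + next roll (1) = 11. Cumulative: 48
Frame 5: OPEN (1+6=7). Cumulative: 55
Frame 6: SPARE (8+2=10). 10 + next roll (0) = 10. Cumulative: 65
Frame 7: SPARE (0+10=10). 10 + next roll (3) = 13. Cumulative: 78
Frame 8: OPEN (3+6=9). Cumulative: 87
Frame 9: STRIKE. 10 + next two rolls (3+5) = 18. Cumulative: 105
Frame 10: OPEN. Sum of all frame-10 rolls (3+5) = 8. Cumulative: 113

Answer: 19 28 37 48 55 65 78 87 105 113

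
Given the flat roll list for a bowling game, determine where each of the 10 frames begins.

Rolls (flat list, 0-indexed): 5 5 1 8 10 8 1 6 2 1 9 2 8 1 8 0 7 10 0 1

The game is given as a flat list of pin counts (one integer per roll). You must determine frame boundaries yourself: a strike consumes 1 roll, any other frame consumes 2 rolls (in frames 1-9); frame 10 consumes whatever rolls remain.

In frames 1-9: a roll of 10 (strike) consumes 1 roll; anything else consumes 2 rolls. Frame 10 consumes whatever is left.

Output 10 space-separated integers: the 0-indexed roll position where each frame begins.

Answer: 0 2 4 5 7 9 11 13 15 17

Derivation:
Frame 1 starts at roll index 0: rolls=5,5 (sum=10), consumes 2 rolls
Frame 2 starts at roll index 2: rolls=1,8 (sum=9), consumes 2 rolls
Frame 3 starts at roll index 4: roll=10 (strike), consumes 1 roll
Frame 4 starts at roll index 5: rolls=8,1 (sum=9), consumes 2 rolls
Frame 5 starts at roll index 7: rolls=6,2 (sum=8), consumes 2 rolls
Frame 6 starts at roll index 9: rolls=1,9 (sum=10), consumes 2 rolls
Frame 7 starts at roll index 11: rolls=2,8 (sum=10), consumes 2 rolls
Frame 8 starts at roll index 13: rolls=1,8 (sum=9), consumes 2 rolls
Frame 9 starts at roll index 15: rolls=0,7 (sum=7), consumes 2 rolls
Frame 10 starts at roll index 17: 3 remaining rolls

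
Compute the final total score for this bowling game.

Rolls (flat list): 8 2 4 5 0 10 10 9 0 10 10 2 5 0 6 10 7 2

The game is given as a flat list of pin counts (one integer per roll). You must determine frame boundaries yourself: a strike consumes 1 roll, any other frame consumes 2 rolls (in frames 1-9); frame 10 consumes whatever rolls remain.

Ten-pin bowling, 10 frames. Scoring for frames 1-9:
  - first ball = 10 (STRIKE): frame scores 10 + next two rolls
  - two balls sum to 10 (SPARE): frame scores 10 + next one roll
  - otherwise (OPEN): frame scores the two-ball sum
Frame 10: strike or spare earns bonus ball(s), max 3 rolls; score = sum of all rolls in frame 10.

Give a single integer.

Frame 1: SPARE (8+2=10). 10 + next roll (4) = 14. Cumulative: 14
Frame 2: OPEN (4+5=9). Cumulative: 23
Frame 3: SPARE (0+10=10). 10 + next roll (10) = 20. Cumulative: 43
Frame 4: STRIKE. 10 + next two rolls (9+0) = 19. Cumulative: 62
Frame 5: OPEN (9+0=9). Cumulative: 71
Frame 6: STRIKE. 10 + next two rolls (10+2) = 22. Cumulative: 93
Frame 7: STRIKE. 10 + next two rolls (2+5) = 17. Cumulative: 110
Frame 8: OPEN (2+5=7). Cumulative: 117
Frame 9: OPEN (0+6=6). Cumulative: 123
Frame 10: STRIKE. Sum of all frame-10 rolls (10+7+2) = 19. Cumulative: 142

Answer: 142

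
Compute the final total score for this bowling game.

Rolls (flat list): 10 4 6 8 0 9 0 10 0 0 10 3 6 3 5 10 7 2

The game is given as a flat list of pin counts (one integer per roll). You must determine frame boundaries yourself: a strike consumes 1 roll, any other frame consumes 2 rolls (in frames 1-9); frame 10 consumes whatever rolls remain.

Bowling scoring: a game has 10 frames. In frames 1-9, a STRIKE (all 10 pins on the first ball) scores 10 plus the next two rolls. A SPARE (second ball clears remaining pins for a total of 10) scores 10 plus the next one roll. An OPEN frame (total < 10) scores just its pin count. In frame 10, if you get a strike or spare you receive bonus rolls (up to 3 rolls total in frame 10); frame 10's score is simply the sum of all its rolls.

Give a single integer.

Answer: 120

Derivation:
Frame 1: STRIKE. 10 + next two rolls (4+6) = 20. Cumulative: 20
Frame 2: SPARE (4+6=10). 10 + next roll (8) = 18. Cumulative: 38
Frame 3: OPEN (8+0=8). Cumulative: 46
Frame 4: OPEN (9+0=9). Cumulative: 55
Frame 5: STRIKE. 10 + next two rolls (0+0) = 10. Cumulative: 65
Frame 6: OPEN (0+0=0). Cumulative: 65
Frame 7: STRIKE. 10 + next two rolls (3+6) = 19. Cumulative: 84
Frame 8: OPEN (3+6=9). Cumulative: 93
Frame 9: OPEN (3+5=8). Cumulative: 101
Frame 10: STRIKE. Sum of all frame-10 rolls (10+7+2) = 19. Cumulative: 120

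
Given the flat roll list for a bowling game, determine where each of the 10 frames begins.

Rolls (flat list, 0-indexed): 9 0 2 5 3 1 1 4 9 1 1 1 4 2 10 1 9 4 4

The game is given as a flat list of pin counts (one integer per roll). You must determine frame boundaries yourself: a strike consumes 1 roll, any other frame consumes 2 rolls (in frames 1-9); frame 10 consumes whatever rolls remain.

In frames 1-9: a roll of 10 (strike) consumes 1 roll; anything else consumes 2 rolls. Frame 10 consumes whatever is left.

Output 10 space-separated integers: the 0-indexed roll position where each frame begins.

Answer: 0 2 4 6 8 10 12 14 15 17

Derivation:
Frame 1 starts at roll index 0: rolls=9,0 (sum=9), consumes 2 rolls
Frame 2 starts at roll index 2: rolls=2,5 (sum=7), consumes 2 rolls
Frame 3 starts at roll index 4: rolls=3,1 (sum=4), consumes 2 rolls
Frame 4 starts at roll index 6: rolls=1,4 (sum=5), consumes 2 rolls
Frame 5 starts at roll index 8: rolls=9,1 (sum=10), consumes 2 rolls
Frame 6 starts at roll index 10: rolls=1,1 (sum=2), consumes 2 rolls
Frame 7 starts at roll index 12: rolls=4,2 (sum=6), consumes 2 rolls
Frame 8 starts at roll index 14: roll=10 (strike), consumes 1 roll
Frame 9 starts at roll index 15: rolls=1,9 (sum=10), consumes 2 rolls
Frame 10 starts at roll index 17: 2 remaining rolls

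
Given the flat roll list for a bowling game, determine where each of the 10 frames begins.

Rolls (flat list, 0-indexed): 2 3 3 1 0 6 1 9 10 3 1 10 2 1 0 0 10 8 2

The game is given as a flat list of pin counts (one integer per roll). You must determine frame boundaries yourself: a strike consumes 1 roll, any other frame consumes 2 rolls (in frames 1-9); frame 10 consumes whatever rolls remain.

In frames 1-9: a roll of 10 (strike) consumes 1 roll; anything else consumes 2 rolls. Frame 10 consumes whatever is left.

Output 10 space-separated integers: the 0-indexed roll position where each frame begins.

Answer: 0 2 4 6 8 9 11 12 14 16

Derivation:
Frame 1 starts at roll index 0: rolls=2,3 (sum=5), consumes 2 rolls
Frame 2 starts at roll index 2: rolls=3,1 (sum=4), consumes 2 rolls
Frame 3 starts at roll index 4: rolls=0,6 (sum=6), consumes 2 rolls
Frame 4 starts at roll index 6: rolls=1,9 (sum=10), consumes 2 rolls
Frame 5 starts at roll index 8: roll=10 (strike), consumes 1 roll
Frame 6 starts at roll index 9: rolls=3,1 (sum=4), consumes 2 rolls
Frame 7 starts at roll index 11: roll=10 (strike), consumes 1 roll
Frame 8 starts at roll index 12: rolls=2,1 (sum=3), consumes 2 rolls
Frame 9 starts at roll index 14: rolls=0,0 (sum=0), consumes 2 rolls
Frame 10 starts at roll index 16: 3 remaining rolls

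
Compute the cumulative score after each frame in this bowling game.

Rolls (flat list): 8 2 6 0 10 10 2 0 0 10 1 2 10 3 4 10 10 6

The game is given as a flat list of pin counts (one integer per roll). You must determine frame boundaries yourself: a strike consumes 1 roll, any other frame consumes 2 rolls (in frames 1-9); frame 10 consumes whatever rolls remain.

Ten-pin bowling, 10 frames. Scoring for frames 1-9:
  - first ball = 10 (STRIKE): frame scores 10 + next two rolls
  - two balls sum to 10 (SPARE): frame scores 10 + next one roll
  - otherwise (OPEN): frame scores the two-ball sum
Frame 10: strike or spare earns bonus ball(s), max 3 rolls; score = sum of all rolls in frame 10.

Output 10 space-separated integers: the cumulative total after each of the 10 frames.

Frame 1: SPARE (8+2=10). 10 + next roll (6) = 16. Cumulative: 16
Frame 2: OPEN (6+0=6). Cumulative: 22
Frame 3: STRIKE. 10 + next two rolls (10+2) = 22. Cumulative: 44
Frame 4: STRIKE. 10 + next two rolls (2+0) = 12. Cumulative: 56
Frame 5: OPEN (2+0=2). Cumulative: 58
Frame 6: SPARE (0+10=10). 10 + next roll (1) = 11. Cumulative: 69
Frame 7: OPEN (1+2=3). Cumulative: 72
Frame 8: STRIKE. 10 + next two rolls (3+4) = 17. Cumulative: 89
Frame 9: OPEN (3+4=7). Cumulative: 96
Frame 10: STRIKE. Sum of all frame-10 rolls (10+10+6) = 26. Cumulative: 122

Answer: 16 22 44 56 58 69 72 89 96 122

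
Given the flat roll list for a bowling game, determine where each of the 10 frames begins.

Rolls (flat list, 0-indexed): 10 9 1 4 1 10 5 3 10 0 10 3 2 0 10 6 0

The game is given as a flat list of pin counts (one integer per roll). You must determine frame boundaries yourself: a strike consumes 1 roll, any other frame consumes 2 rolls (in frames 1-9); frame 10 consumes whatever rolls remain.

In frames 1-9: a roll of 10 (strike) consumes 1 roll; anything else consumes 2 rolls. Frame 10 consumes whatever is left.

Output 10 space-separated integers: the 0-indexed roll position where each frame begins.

Frame 1 starts at roll index 0: roll=10 (strike), consumes 1 roll
Frame 2 starts at roll index 1: rolls=9,1 (sum=10), consumes 2 rolls
Frame 3 starts at roll index 3: rolls=4,1 (sum=5), consumes 2 rolls
Frame 4 starts at roll index 5: roll=10 (strike), consumes 1 roll
Frame 5 starts at roll index 6: rolls=5,3 (sum=8), consumes 2 rolls
Frame 6 starts at roll index 8: roll=10 (strike), consumes 1 roll
Frame 7 starts at roll index 9: rolls=0,10 (sum=10), consumes 2 rolls
Frame 8 starts at roll index 11: rolls=3,2 (sum=5), consumes 2 rolls
Frame 9 starts at roll index 13: rolls=0,10 (sum=10), consumes 2 rolls
Frame 10 starts at roll index 15: 2 remaining rolls

Answer: 0 1 3 5 6 8 9 11 13 15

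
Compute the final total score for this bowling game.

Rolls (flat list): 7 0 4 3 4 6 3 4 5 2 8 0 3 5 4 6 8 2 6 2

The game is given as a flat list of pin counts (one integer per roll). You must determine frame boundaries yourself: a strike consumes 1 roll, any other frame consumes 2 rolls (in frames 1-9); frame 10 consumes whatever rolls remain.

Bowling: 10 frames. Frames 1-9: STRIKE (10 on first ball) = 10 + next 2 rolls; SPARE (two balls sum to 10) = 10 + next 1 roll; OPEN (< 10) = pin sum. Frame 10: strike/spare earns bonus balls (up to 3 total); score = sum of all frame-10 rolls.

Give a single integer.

Frame 1: OPEN (7+0=7). Cumulative: 7
Frame 2: OPEN (4+3=7). Cumulative: 14
Frame 3: SPARE (4+6=10). 10 + next roll (3) = 13. Cumulative: 27
Frame 4: OPEN (3+4=7). Cumulative: 34
Frame 5: OPEN (5+2=7). Cumulative: 41
Frame 6: OPEN (8+0=8). Cumulative: 49
Frame 7: OPEN (3+5=8). Cumulative: 57
Frame 8: SPARE (4+6=10). 10 + next roll (8) = 18. Cumulative: 75
Frame 9: SPARE (8+2=10). 10 + next roll (6) = 16. Cumulative: 91
Frame 10: OPEN. Sum of all frame-10 rolls (6+2) = 8. Cumulative: 99

Answer: 99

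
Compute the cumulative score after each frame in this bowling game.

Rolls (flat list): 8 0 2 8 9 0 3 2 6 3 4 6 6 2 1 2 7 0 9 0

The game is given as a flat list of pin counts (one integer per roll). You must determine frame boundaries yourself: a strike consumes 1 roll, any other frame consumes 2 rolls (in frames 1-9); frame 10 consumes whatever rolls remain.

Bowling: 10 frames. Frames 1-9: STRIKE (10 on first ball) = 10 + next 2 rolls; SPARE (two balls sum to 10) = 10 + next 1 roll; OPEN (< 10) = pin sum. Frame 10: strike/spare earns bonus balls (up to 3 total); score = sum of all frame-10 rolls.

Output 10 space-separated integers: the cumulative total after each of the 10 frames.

Answer: 8 27 36 41 50 66 74 77 84 93

Derivation:
Frame 1: OPEN (8+0=8). Cumulative: 8
Frame 2: SPARE (2+8=10). 10 + next roll (9) = 19. Cumulative: 27
Frame 3: OPEN (9+0=9). Cumulative: 36
Frame 4: OPEN (3+2=5). Cumulative: 41
Frame 5: OPEN (6+3=9). Cumulative: 50
Frame 6: SPARE (4+6=10). 10 + next roll (6) = 16. Cumulative: 66
Frame 7: OPEN (6+2=8). Cumulative: 74
Frame 8: OPEN (1+2=3). Cumulative: 77
Frame 9: OPEN (7+0=7). Cumulative: 84
Frame 10: OPEN. Sum of all frame-10 rolls (9+0) = 9. Cumulative: 93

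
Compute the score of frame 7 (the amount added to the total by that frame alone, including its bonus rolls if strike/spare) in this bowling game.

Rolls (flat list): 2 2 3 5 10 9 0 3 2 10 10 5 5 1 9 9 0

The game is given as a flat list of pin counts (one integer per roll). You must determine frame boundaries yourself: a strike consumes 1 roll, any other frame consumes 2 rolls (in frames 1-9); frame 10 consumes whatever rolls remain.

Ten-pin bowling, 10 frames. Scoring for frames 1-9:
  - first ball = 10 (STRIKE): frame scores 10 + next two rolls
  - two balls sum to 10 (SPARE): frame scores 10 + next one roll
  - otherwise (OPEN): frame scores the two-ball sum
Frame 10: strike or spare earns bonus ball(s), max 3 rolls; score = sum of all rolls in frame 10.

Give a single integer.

Frame 1: OPEN (2+2=4). Cumulative: 4
Frame 2: OPEN (3+5=8). Cumulative: 12
Frame 3: STRIKE. 10 + next two rolls (9+0) = 19. Cumulative: 31
Frame 4: OPEN (9+0=9). Cumulative: 40
Frame 5: OPEN (3+2=5). Cumulative: 45
Frame 6: STRIKE. 10 + next two rolls (10+5) = 25. Cumulative: 70
Frame 7: STRIKE. 10 + next two rolls (5+5) = 20. Cumulative: 90
Frame 8: SPARE (5+5=10). 10 + next roll (1) = 11. Cumulative: 101
Frame 9: SPARE (1+9=10). 10 + next roll (9) = 19. Cumulative: 120

Answer: 20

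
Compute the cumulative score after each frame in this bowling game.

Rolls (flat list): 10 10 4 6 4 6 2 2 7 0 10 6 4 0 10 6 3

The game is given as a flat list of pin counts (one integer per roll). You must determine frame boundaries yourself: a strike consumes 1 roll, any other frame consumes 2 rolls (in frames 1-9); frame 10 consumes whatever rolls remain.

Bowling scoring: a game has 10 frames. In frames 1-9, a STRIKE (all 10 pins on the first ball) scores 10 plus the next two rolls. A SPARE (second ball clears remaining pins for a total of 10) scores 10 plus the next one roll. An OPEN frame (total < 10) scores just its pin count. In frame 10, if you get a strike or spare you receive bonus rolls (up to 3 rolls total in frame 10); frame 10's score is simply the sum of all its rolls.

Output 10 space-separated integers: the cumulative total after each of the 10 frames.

Frame 1: STRIKE. 10 + next two rolls (10+4) = 24. Cumulative: 24
Frame 2: STRIKE. 10 + next two rolls (4+6) = 20. Cumulative: 44
Frame 3: SPARE (4+6=10). 10 + next roll (4) = 14. Cumulative: 58
Frame 4: SPARE (4+6=10). 10 + next roll (2) = 12. Cumulative: 70
Frame 5: OPEN (2+2=4). Cumulative: 74
Frame 6: OPEN (7+0=7). Cumulative: 81
Frame 7: STRIKE. 10 + next two rolls (6+4) = 20. Cumulative: 101
Frame 8: SPARE (6+4=10). 10 + next roll (0) = 10. Cumulative: 111
Frame 9: SPARE (0+10=10). 10 + next roll (6) = 16. Cumulative: 127
Frame 10: OPEN. Sum of all frame-10 rolls (6+3) = 9. Cumulative: 136

Answer: 24 44 58 70 74 81 101 111 127 136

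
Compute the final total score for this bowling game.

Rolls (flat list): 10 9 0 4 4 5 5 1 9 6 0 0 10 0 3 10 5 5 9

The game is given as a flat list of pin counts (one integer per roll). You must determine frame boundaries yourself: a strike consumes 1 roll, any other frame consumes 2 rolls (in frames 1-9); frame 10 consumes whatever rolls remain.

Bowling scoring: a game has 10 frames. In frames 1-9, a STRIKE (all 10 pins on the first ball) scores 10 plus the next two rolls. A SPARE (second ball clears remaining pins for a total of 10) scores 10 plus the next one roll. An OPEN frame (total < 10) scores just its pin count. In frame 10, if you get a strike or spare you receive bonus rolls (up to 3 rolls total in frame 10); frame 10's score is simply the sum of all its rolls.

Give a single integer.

Answer: 121

Derivation:
Frame 1: STRIKE. 10 + next two rolls (9+0) = 19. Cumulative: 19
Frame 2: OPEN (9+0=9). Cumulative: 28
Frame 3: OPEN (4+4=8). Cumulative: 36
Frame 4: SPARE (5+5=10). 10 + next roll (1) = 11. Cumulative: 47
Frame 5: SPARE (1+9=10). 10 + next roll (6) = 16. Cumulative: 63
Frame 6: OPEN (6+0=6). Cumulative: 69
Frame 7: SPARE (0+10=10). 10 + next roll (0) = 10. Cumulative: 79
Frame 8: OPEN (0+3=3). Cumulative: 82
Frame 9: STRIKE. 10 + next two rolls (5+5) = 20. Cumulative: 102
Frame 10: SPARE. Sum of all frame-10 rolls (5+5+9) = 19. Cumulative: 121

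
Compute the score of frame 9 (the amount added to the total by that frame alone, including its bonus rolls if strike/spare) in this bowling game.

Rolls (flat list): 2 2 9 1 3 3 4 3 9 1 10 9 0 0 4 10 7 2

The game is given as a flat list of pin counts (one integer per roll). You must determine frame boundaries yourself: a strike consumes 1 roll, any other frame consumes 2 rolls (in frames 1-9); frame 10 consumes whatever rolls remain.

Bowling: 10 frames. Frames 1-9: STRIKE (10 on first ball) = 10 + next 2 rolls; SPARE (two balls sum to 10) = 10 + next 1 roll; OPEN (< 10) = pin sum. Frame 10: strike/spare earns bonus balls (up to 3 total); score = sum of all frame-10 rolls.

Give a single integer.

Frame 1: OPEN (2+2=4). Cumulative: 4
Frame 2: SPARE (9+1=10). 10 + next roll (3) = 13. Cumulative: 17
Frame 3: OPEN (3+3=6). Cumulative: 23
Frame 4: OPEN (4+3=7). Cumulative: 30
Frame 5: SPARE (9+1=10). 10 + next roll (10) = 20. Cumulative: 50
Frame 6: STRIKE. 10 + next two rolls (9+0) = 19. Cumulative: 69
Frame 7: OPEN (9+0=9). Cumulative: 78
Frame 8: OPEN (0+4=4). Cumulative: 82
Frame 9: STRIKE. 10 + next two rolls (7+2) = 19. Cumulative: 101
Frame 10: OPEN. Sum of all frame-10 rolls (7+2) = 9. Cumulative: 110

Answer: 19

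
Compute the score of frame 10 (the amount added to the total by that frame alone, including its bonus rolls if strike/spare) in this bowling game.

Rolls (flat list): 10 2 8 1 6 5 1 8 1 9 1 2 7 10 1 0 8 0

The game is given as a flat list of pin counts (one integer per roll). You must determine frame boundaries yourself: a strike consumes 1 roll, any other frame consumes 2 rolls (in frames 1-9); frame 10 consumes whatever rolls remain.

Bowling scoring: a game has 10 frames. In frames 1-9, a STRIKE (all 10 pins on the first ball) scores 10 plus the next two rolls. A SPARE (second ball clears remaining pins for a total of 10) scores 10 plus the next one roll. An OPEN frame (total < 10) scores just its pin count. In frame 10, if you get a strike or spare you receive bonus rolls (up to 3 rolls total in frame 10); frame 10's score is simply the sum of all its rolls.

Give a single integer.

Frame 1: STRIKE. 10 + next two rolls (2+8) = 20. Cumulative: 20
Frame 2: SPARE (2+8=10). 10 + next roll (1) = 11. Cumulative: 31
Frame 3: OPEN (1+6=7). Cumulative: 38
Frame 4: OPEN (5+1=6). Cumulative: 44
Frame 5: OPEN (8+1=9). Cumulative: 53
Frame 6: SPARE (9+1=10). 10 + next roll (2) = 12. Cumulative: 65
Frame 7: OPEN (2+7=9). Cumulative: 74
Frame 8: STRIKE. 10 + next two rolls (1+0) = 11. Cumulative: 85
Frame 9: OPEN (1+0=1). Cumulative: 86
Frame 10: OPEN. Sum of all frame-10 rolls (8+0) = 8. Cumulative: 94

Answer: 8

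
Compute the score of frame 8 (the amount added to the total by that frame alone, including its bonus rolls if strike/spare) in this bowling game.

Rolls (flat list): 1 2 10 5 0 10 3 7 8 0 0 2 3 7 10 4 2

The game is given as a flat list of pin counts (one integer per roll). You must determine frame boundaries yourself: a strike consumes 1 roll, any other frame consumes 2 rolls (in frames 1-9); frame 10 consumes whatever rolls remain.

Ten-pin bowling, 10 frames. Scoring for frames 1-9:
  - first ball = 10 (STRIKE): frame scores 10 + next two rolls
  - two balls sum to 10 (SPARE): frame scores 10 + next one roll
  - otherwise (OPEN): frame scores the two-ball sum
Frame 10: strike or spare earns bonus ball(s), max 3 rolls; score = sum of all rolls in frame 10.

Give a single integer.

Frame 1: OPEN (1+2=3). Cumulative: 3
Frame 2: STRIKE. 10 + next two rolls (5+0) = 15. Cumulative: 18
Frame 3: OPEN (5+0=5). Cumulative: 23
Frame 4: STRIKE. 10 + next two rolls (3+7) = 20. Cumulative: 43
Frame 5: SPARE (3+7=10). 10 + next roll (8) = 18. Cumulative: 61
Frame 6: OPEN (8+0=8). Cumulative: 69
Frame 7: OPEN (0+2=2). Cumulative: 71
Frame 8: SPARE (3+7=10). 10 + next roll (10) = 20. Cumulative: 91
Frame 9: STRIKE. 10 + next two rolls (4+2) = 16. Cumulative: 107
Frame 10: OPEN. Sum of all frame-10 rolls (4+2) = 6. Cumulative: 113

Answer: 20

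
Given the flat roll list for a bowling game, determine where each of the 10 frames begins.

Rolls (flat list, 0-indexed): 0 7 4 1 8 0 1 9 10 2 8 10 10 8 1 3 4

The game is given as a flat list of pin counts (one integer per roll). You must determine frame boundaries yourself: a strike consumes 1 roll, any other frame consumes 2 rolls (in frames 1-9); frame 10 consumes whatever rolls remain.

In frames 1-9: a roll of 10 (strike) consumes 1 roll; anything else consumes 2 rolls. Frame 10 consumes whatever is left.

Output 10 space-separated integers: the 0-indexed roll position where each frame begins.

Answer: 0 2 4 6 8 9 11 12 13 15

Derivation:
Frame 1 starts at roll index 0: rolls=0,7 (sum=7), consumes 2 rolls
Frame 2 starts at roll index 2: rolls=4,1 (sum=5), consumes 2 rolls
Frame 3 starts at roll index 4: rolls=8,0 (sum=8), consumes 2 rolls
Frame 4 starts at roll index 6: rolls=1,9 (sum=10), consumes 2 rolls
Frame 5 starts at roll index 8: roll=10 (strike), consumes 1 roll
Frame 6 starts at roll index 9: rolls=2,8 (sum=10), consumes 2 rolls
Frame 7 starts at roll index 11: roll=10 (strike), consumes 1 roll
Frame 8 starts at roll index 12: roll=10 (strike), consumes 1 roll
Frame 9 starts at roll index 13: rolls=8,1 (sum=9), consumes 2 rolls
Frame 10 starts at roll index 15: 2 remaining rolls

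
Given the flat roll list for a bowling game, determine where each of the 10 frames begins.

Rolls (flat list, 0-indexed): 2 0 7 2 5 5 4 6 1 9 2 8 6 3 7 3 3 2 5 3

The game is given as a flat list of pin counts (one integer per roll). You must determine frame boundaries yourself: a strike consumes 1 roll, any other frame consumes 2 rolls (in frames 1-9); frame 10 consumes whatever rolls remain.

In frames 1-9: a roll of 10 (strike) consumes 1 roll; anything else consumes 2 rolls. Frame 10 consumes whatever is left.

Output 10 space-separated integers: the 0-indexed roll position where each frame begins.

Answer: 0 2 4 6 8 10 12 14 16 18

Derivation:
Frame 1 starts at roll index 0: rolls=2,0 (sum=2), consumes 2 rolls
Frame 2 starts at roll index 2: rolls=7,2 (sum=9), consumes 2 rolls
Frame 3 starts at roll index 4: rolls=5,5 (sum=10), consumes 2 rolls
Frame 4 starts at roll index 6: rolls=4,6 (sum=10), consumes 2 rolls
Frame 5 starts at roll index 8: rolls=1,9 (sum=10), consumes 2 rolls
Frame 6 starts at roll index 10: rolls=2,8 (sum=10), consumes 2 rolls
Frame 7 starts at roll index 12: rolls=6,3 (sum=9), consumes 2 rolls
Frame 8 starts at roll index 14: rolls=7,3 (sum=10), consumes 2 rolls
Frame 9 starts at roll index 16: rolls=3,2 (sum=5), consumes 2 rolls
Frame 10 starts at roll index 18: 2 remaining rolls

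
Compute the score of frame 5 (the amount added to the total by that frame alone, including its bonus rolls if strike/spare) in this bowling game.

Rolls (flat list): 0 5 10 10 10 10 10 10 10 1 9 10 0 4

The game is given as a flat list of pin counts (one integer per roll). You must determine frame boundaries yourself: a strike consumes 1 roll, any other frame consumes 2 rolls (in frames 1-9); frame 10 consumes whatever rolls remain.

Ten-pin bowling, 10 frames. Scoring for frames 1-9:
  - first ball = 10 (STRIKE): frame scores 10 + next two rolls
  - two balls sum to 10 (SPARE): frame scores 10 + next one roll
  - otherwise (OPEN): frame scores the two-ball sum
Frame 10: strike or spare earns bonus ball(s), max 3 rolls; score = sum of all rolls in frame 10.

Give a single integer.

Answer: 30

Derivation:
Frame 1: OPEN (0+5=5). Cumulative: 5
Frame 2: STRIKE. 10 + next two rolls (10+10) = 30. Cumulative: 35
Frame 3: STRIKE. 10 + next two rolls (10+10) = 30. Cumulative: 65
Frame 4: STRIKE. 10 + next two rolls (10+10) = 30. Cumulative: 95
Frame 5: STRIKE. 10 + next two rolls (10+10) = 30. Cumulative: 125
Frame 6: STRIKE. 10 + next two rolls (10+10) = 30. Cumulative: 155
Frame 7: STRIKE. 10 + next two rolls (10+1) = 21. Cumulative: 176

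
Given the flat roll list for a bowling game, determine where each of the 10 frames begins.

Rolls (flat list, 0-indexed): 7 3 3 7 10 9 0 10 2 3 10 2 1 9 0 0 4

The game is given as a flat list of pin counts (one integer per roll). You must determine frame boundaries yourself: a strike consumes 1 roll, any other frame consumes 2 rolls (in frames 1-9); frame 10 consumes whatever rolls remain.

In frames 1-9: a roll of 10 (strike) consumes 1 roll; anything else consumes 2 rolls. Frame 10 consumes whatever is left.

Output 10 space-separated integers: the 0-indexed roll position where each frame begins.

Frame 1 starts at roll index 0: rolls=7,3 (sum=10), consumes 2 rolls
Frame 2 starts at roll index 2: rolls=3,7 (sum=10), consumes 2 rolls
Frame 3 starts at roll index 4: roll=10 (strike), consumes 1 roll
Frame 4 starts at roll index 5: rolls=9,0 (sum=9), consumes 2 rolls
Frame 5 starts at roll index 7: roll=10 (strike), consumes 1 roll
Frame 6 starts at roll index 8: rolls=2,3 (sum=5), consumes 2 rolls
Frame 7 starts at roll index 10: roll=10 (strike), consumes 1 roll
Frame 8 starts at roll index 11: rolls=2,1 (sum=3), consumes 2 rolls
Frame 9 starts at roll index 13: rolls=9,0 (sum=9), consumes 2 rolls
Frame 10 starts at roll index 15: 2 remaining rolls

Answer: 0 2 4 5 7 8 10 11 13 15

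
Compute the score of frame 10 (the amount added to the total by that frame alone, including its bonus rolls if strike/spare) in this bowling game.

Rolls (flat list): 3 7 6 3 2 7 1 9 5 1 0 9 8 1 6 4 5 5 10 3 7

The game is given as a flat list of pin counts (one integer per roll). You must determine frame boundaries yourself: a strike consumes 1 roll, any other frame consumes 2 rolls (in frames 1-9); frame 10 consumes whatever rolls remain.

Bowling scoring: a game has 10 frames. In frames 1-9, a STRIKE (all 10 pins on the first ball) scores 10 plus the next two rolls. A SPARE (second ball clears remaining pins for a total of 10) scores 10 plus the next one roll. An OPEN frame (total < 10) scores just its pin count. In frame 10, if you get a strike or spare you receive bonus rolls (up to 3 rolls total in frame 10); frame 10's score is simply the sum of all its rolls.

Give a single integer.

Answer: 20

Derivation:
Frame 1: SPARE (3+7=10). 10 + next roll (6) = 16. Cumulative: 16
Frame 2: OPEN (6+3=9). Cumulative: 25
Frame 3: OPEN (2+7=9). Cumulative: 34
Frame 4: SPARE (1+9=10). 10 + next roll (5) = 15. Cumulative: 49
Frame 5: OPEN (5+1=6). Cumulative: 55
Frame 6: OPEN (0+9=9). Cumulative: 64
Frame 7: OPEN (8+1=9). Cumulative: 73
Frame 8: SPARE (6+4=10). 10 + next roll (5) = 15. Cumulative: 88
Frame 9: SPARE (5+5=10). 10 + next roll (10) = 20. Cumulative: 108
Frame 10: STRIKE. Sum of all frame-10 rolls (10+3+7) = 20. Cumulative: 128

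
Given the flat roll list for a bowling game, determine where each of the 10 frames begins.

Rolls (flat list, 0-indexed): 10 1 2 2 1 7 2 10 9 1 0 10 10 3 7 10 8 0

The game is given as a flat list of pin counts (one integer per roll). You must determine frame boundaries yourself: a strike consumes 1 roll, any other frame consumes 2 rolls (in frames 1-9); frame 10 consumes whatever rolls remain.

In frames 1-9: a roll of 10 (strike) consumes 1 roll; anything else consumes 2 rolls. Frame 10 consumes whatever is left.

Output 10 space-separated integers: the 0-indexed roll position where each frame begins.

Frame 1 starts at roll index 0: roll=10 (strike), consumes 1 roll
Frame 2 starts at roll index 1: rolls=1,2 (sum=3), consumes 2 rolls
Frame 3 starts at roll index 3: rolls=2,1 (sum=3), consumes 2 rolls
Frame 4 starts at roll index 5: rolls=7,2 (sum=9), consumes 2 rolls
Frame 5 starts at roll index 7: roll=10 (strike), consumes 1 roll
Frame 6 starts at roll index 8: rolls=9,1 (sum=10), consumes 2 rolls
Frame 7 starts at roll index 10: rolls=0,10 (sum=10), consumes 2 rolls
Frame 8 starts at roll index 12: roll=10 (strike), consumes 1 roll
Frame 9 starts at roll index 13: rolls=3,7 (sum=10), consumes 2 rolls
Frame 10 starts at roll index 15: 3 remaining rolls

Answer: 0 1 3 5 7 8 10 12 13 15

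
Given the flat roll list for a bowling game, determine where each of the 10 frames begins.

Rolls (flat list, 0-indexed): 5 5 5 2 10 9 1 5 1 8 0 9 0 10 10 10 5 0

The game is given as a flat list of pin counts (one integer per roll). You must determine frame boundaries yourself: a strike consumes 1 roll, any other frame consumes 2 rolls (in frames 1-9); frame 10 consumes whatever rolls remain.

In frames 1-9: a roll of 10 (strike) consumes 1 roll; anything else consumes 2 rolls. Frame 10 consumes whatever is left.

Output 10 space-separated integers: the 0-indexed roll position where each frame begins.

Answer: 0 2 4 5 7 9 11 13 14 15

Derivation:
Frame 1 starts at roll index 0: rolls=5,5 (sum=10), consumes 2 rolls
Frame 2 starts at roll index 2: rolls=5,2 (sum=7), consumes 2 rolls
Frame 3 starts at roll index 4: roll=10 (strike), consumes 1 roll
Frame 4 starts at roll index 5: rolls=9,1 (sum=10), consumes 2 rolls
Frame 5 starts at roll index 7: rolls=5,1 (sum=6), consumes 2 rolls
Frame 6 starts at roll index 9: rolls=8,0 (sum=8), consumes 2 rolls
Frame 7 starts at roll index 11: rolls=9,0 (sum=9), consumes 2 rolls
Frame 8 starts at roll index 13: roll=10 (strike), consumes 1 roll
Frame 9 starts at roll index 14: roll=10 (strike), consumes 1 roll
Frame 10 starts at roll index 15: 3 remaining rolls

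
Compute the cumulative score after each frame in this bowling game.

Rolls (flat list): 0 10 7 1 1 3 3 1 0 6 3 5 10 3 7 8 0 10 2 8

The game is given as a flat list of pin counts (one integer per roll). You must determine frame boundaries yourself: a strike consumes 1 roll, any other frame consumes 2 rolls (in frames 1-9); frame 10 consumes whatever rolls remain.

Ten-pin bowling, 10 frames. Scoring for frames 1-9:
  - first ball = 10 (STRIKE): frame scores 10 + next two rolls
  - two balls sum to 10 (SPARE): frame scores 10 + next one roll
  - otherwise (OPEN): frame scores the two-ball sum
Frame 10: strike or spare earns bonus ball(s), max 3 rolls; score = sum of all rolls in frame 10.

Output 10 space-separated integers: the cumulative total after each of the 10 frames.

Answer: 17 25 29 33 39 47 67 85 93 113

Derivation:
Frame 1: SPARE (0+10=10). 10 + next roll (7) = 17. Cumulative: 17
Frame 2: OPEN (7+1=8). Cumulative: 25
Frame 3: OPEN (1+3=4). Cumulative: 29
Frame 4: OPEN (3+1=4). Cumulative: 33
Frame 5: OPEN (0+6=6). Cumulative: 39
Frame 6: OPEN (3+5=8). Cumulative: 47
Frame 7: STRIKE. 10 + next two rolls (3+7) = 20. Cumulative: 67
Frame 8: SPARE (3+7=10). 10 + next roll (8) = 18. Cumulative: 85
Frame 9: OPEN (8+0=8). Cumulative: 93
Frame 10: STRIKE. Sum of all frame-10 rolls (10+2+8) = 20. Cumulative: 113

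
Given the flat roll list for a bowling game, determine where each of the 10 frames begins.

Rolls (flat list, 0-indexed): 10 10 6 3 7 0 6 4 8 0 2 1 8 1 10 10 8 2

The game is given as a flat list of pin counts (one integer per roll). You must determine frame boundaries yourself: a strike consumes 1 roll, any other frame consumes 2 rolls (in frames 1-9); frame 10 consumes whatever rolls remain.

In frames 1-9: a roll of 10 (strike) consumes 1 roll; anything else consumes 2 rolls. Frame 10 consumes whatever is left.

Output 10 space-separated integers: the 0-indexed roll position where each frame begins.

Answer: 0 1 2 4 6 8 10 12 14 15

Derivation:
Frame 1 starts at roll index 0: roll=10 (strike), consumes 1 roll
Frame 2 starts at roll index 1: roll=10 (strike), consumes 1 roll
Frame 3 starts at roll index 2: rolls=6,3 (sum=9), consumes 2 rolls
Frame 4 starts at roll index 4: rolls=7,0 (sum=7), consumes 2 rolls
Frame 5 starts at roll index 6: rolls=6,4 (sum=10), consumes 2 rolls
Frame 6 starts at roll index 8: rolls=8,0 (sum=8), consumes 2 rolls
Frame 7 starts at roll index 10: rolls=2,1 (sum=3), consumes 2 rolls
Frame 8 starts at roll index 12: rolls=8,1 (sum=9), consumes 2 rolls
Frame 9 starts at roll index 14: roll=10 (strike), consumes 1 roll
Frame 10 starts at roll index 15: 3 remaining rolls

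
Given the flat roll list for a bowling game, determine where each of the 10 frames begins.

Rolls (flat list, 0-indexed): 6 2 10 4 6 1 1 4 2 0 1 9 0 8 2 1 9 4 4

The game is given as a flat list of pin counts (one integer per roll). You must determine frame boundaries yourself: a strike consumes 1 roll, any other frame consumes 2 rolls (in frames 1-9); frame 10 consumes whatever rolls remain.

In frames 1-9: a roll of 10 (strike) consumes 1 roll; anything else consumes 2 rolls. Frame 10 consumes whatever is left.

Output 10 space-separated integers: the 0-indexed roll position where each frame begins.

Frame 1 starts at roll index 0: rolls=6,2 (sum=8), consumes 2 rolls
Frame 2 starts at roll index 2: roll=10 (strike), consumes 1 roll
Frame 3 starts at roll index 3: rolls=4,6 (sum=10), consumes 2 rolls
Frame 4 starts at roll index 5: rolls=1,1 (sum=2), consumes 2 rolls
Frame 5 starts at roll index 7: rolls=4,2 (sum=6), consumes 2 rolls
Frame 6 starts at roll index 9: rolls=0,1 (sum=1), consumes 2 rolls
Frame 7 starts at roll index 11: rolls=9,0 (sum=9), consumes 2 rolls
Frame 8 starts at roll index 13: rolls=8,2 (sum=10), consumes 2 rolls
Frame 9 starts at roll index 15: rolls=1,9 (sum=10), consumes 2 rolls
Frame 10 starts at roll index 17: 2 remaining rolls

Answer: 0 2 3 5 7 9 11 13 15 17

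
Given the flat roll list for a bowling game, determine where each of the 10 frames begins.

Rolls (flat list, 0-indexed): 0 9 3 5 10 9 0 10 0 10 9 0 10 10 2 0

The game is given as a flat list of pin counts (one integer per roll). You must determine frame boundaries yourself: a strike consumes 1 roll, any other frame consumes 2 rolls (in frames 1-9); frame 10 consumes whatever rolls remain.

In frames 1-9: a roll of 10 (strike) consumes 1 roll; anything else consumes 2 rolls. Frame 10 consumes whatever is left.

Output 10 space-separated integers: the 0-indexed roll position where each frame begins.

Answer: 0 2 4 5 7 8 10 12 13 14

Derivation:
Frame 1 starts at roll index 0: rolls=0,9 (sum=9), consumes 2 rolls
Frame 2 starts at roll index 2: rolls=3,5 (sum=8), consumes 2 rolls
Frame 3 starts at roll index 4: roll=10 (strike), consumes 1 roll
Frame 4 starts at roll index 5: rolls=9,0 (sum=9), consumes 2 rolls
Frame 5 starts at roll index 7: roll=10 (strike), consumes 1 roll
Frame 6 starts at roll index 8: rolls=0,10 (sum=10), consumes 2 rolls
Frame 7 starts at roll index 10: rolls=9,0 (sum=9), consumes 2 rolls
Frame 8 starts at roll index 12: roll=10 (strike), consumes 1 roll
Frame 9 starts at roll index 13: roll=10 (strike), consumes 1 roll
Frame 10 starts at roll index 14: 2 remaining rolls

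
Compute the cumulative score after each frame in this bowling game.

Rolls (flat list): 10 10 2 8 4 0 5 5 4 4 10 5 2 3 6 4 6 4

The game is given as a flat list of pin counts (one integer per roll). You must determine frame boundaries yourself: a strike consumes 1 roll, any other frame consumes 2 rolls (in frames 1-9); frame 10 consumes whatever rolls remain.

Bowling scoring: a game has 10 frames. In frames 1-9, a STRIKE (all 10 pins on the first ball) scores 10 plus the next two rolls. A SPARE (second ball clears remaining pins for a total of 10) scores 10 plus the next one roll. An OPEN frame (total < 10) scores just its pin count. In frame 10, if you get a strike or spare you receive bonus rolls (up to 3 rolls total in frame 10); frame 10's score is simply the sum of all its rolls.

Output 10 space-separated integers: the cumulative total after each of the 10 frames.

Answer: 22 42 56 60 74 82 99 106 115 129

Derivation:
Frame 1: STRIKE. 10 + next two rolls (10+2) = 22. Cumulative: 22
Frame 2: STRIKE. 10 + next two rolls (2+8) = 20. Cumulative: 42
Frame 3: SPARE (2+8=10). 10 + next roll (4) = 14. Cumulative: 56
Frame 4: OPEN (4+0=4). Cumulative: 60
Frame 5: SPARE (5+5=10). 10 + next roll (4) = 14. Cumulative: 74
Frame 6: OPEN (4+4=8). Cumulative: 82
Frame 7: STRIKE. 10 + next two rolls (5+2) = 17. Cumulative: 99
Frame 8: OPEN (5+2=7). Cumulative: 106
Frame 9: OPEN (3+6=9). Cumulative: 115
Frame 10: SPARE. Sum of all frame-10 rolls (4+6+4) = 14. Cumulative: 129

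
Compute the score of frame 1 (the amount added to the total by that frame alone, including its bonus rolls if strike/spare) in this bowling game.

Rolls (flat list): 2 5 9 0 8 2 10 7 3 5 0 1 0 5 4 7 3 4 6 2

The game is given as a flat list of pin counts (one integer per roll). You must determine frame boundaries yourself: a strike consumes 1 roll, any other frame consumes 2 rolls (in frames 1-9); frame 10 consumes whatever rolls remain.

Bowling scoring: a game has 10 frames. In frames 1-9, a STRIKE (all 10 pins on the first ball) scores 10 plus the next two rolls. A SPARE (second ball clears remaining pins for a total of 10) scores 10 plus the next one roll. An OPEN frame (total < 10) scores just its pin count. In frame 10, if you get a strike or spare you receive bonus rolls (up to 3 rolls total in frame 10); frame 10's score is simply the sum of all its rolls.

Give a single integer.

Answer: 7

Derivation:
Frame 1: OPEN (2+5=7). Cumulative: 7
Frame 2: OPEN (9+0=9). Cumulative: 16
Frame 3: SPARE (8+2=10). 10 + next roll (10) = 20. Cumulative: 36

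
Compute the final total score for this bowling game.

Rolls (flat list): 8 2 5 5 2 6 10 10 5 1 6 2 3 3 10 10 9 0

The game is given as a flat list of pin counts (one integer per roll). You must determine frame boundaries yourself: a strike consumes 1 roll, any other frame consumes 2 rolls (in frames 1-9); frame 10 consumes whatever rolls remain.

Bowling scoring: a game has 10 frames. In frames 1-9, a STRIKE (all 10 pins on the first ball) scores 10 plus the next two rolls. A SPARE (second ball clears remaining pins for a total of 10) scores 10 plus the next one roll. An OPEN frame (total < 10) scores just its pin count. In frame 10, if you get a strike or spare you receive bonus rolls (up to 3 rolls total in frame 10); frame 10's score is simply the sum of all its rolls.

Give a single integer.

Answer: 144

Derivation:
Frame 1: SPARE (8+2=10). 10 + next roll (5) = 15. Cumulative: 15
Frame 2: SPARE (5+5=10). 10 + next roll (2) = 12. Cumulative: 27
Frame 3: OPEN (2+6=8). Cumulative: 35
Frame 4: STRIKE. 10 + next two rolls (10+5) = 25. Cumulative: 60
Frame 5: STRIKE. 10 + next two rolls (5+1) = 16. Cumulative: 76
Frame 6: OPEN (5+1=6). Cumulative: 82
Frame 7: OPEN (6+2=8). Cumulative: 90
Frame 8: OPEN (3+3=6). Cumulative: 96
Frame 9: STRIKE. 10 + next two rolls (10+9) = 29. Cumulative: 125
Frame 10: STRIKE. Sum of all frame-10 rolls (10+9+0) = 19. Cumulative: 144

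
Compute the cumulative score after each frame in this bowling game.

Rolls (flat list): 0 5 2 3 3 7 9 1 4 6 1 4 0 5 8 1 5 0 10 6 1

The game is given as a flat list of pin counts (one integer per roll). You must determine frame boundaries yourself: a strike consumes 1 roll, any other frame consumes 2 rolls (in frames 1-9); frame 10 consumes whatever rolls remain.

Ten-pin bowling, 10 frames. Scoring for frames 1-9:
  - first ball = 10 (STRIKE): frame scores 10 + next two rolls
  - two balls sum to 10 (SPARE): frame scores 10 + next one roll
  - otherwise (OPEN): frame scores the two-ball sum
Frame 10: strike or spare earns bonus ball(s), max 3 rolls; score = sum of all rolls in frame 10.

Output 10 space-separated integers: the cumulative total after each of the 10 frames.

Frame 1: OPEN (0+5=5). Cumulative: 5
Frame 2: OPEN (2+3=5). Cumulative: 10
Frame 3: SPARE (3+7=10). 10 + next roll (9) = 19. Cumulative: 29
Frame 4: SPARE (9+1=10). 10 + next roll (4) = 14. Cumulative: 43
Frame 5: SPARE (4+6=10). 10 + next roll (1) = 11. Cumulative: 54
Frame 6: OPEN (1+4=5). Cumulative: 59
Frame 7: OPEN (0+5=5). Cumulative: 64
Frame 8: OPEN (8+1=9). Cumulative: 73
Frame 9: OPEN (5+0=5). Cumulative: 78
Frame 10: STRIKE. Sum of all frame-10 rolls (10+6+1) = 17. Cumulative: 95

Answer: 5 10 29 43 54 59 64 73 78 95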